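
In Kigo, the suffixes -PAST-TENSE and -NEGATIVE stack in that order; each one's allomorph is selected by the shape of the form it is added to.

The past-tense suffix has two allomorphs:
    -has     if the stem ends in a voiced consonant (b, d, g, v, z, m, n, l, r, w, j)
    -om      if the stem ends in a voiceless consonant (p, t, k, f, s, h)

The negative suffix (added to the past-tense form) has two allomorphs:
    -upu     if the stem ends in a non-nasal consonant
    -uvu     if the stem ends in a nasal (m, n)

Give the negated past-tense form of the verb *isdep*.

isdepomuvu

*isdep*: final consonant = /p/, voiceless → -om → *isdepom*.
The past-tense form *isdepom*: final consonant = /m/, a nasal → -uvu → *isdepomuvu*.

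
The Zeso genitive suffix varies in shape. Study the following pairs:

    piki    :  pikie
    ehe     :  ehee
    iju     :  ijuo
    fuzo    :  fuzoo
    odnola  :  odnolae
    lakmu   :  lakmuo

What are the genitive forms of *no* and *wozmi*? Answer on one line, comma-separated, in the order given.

noo, wozmie

The alternation tracks the last vowel of the stem — -o when the last vowel of the stem is a rounded vowel (*iju*, *fuzo*, *lakmu*); -e when the last vowel of the stem is an unrounded vowel (*piki*, *ehe*, *odnola*).
*no* — last vowel /o/ (a rounded vowel) → -o → *noo*.
*wozmi* — last vowel /i/ (an unrounded vowel) → -e → *wozmie*.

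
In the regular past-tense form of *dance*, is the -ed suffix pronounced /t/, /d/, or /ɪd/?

/t/

The stem *dance* ends in a voiceless consonant other than /t/.
The -ed suffix is realized as /ɪd/ after /t, d/; as /t/ after other voiceless consonants; and as /d/ after other voiced sounds.
So -ed on *dance* is pronounced /t/.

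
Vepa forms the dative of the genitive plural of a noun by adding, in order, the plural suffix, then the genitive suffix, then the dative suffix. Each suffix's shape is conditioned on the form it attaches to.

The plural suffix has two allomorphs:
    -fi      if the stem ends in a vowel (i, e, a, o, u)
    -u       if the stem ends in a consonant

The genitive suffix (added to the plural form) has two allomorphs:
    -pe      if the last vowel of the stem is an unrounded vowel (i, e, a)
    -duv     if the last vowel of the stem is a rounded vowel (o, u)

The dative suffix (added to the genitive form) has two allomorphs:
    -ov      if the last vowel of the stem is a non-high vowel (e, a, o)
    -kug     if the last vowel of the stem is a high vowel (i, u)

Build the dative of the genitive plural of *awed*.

aweduduvkug

Since the final sound of *awed* is /d/ (a consonant), it takes -u, giving *awedu*.
The plural form *awedu*: last vowel = /u/, a rounded vowel → -duv → *aweduduv*.
The genitive form *aweduduv* — last vowel /u/ (a high vowel) → -kug → *aweduduvkug*.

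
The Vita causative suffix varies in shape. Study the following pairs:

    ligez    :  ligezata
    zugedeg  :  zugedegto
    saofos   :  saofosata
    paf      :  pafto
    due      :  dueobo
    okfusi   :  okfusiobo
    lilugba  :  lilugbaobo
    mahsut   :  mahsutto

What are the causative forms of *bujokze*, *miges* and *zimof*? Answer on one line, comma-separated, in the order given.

bujokzeobo, migesata, zimofto

The suffix is conditioned by the final sound: -ata when the stem ends in a sibilant (*ligez*, *saofos*); -to when the stem ends in a non-sibilant consonant (*zugedeg*, *paf*, *mahsut*); -obo when the stem ends in a vowel (*due*, *okfusi*, *lilugba*).
*bujokze*: final sound = /e/, a vowel → -obo → *bujokzeobo*.
*miges* — final sound /s/ (a sibilant) → -ata → *migesata*.
Since the final sound of *zimof* is /f/ (a non-sibilant consonant), it takes -to, giving *zimofto*.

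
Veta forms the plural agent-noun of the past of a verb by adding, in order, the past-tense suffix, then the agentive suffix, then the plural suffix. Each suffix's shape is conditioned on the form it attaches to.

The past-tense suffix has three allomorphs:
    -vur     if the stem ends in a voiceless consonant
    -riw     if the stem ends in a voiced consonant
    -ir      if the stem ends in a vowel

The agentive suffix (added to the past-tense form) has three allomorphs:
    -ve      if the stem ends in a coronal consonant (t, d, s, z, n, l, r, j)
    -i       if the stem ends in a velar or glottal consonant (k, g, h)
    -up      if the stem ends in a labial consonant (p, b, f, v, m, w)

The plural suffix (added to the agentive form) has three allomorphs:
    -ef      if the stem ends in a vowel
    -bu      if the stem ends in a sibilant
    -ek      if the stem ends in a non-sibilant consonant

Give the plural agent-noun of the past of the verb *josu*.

*josu* — final sound /u/ (a vowel) → -ir → *josuir*.
The past-tense form *josuir* — final consonant /r/ (coronal) → -ve → *josuirve*.
Since the final sound of the agentive form *josuirve* is /e/ (a vowel), it takes -ef, giving *josuirveef*.

josuirveef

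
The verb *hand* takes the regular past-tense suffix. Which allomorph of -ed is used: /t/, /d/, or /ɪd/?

/ɪd/

The stem *hand* ends in /t/ or /d/.
The -ed suffix is realized as /ɪd/ after /t, d/; as /t/ after other voiceless consonants; and as /d/ after other voiced sounds.
So -ed on *hand* is pronounced /ɪd/.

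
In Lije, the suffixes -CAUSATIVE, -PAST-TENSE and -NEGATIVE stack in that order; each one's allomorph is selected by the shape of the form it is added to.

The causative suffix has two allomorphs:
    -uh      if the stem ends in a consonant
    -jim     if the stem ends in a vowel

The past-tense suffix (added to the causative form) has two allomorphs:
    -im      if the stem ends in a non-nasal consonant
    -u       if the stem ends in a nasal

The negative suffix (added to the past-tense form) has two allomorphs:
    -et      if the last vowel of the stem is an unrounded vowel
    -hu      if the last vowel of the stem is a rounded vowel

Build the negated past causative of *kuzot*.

*kuzot* — final sound /t/ (a consonant) → -uh → *kuzotuh*.
The final consonant of the causative form *kuzotuh* is /h/, which is non-nasal, so the past-tense suffix is -im, giving *kuzotuhim*.
The past-tense form *kuzotuhim* — last vowel /i/ (an unrounded vowel) → -et → *kuzotuhimet*.

kuzotuhimet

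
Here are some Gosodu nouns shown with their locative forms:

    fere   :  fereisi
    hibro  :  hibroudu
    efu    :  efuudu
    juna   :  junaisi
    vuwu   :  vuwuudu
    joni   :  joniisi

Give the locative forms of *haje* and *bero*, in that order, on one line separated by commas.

hajeisi, beroudu

The alternation tracks the last vowel of the stem — -udu when the last vowel of the stem is a rounded vowel (*hibro*, *efu*, *vuwu*); -isi when the last vowel of the stem is an unrounded vowel (*fere*, *juna*, *joni*).
Since the last vowel of *haje* is /e/ (an unrounded vowel), it takes -isi, giving *hajeisi*.
Since the last vowel of *bero* is /o/ (a rounded vowel), it takes -udu, giving *beroudu*.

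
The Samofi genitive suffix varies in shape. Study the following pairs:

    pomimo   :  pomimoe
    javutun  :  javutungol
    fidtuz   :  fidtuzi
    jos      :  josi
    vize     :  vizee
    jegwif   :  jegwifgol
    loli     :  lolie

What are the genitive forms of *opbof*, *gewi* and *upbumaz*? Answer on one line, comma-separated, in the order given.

Looking at the final sound of each stem: -i when the stem ends in a sibilant (*fidtuz*, *jos*); -gol when the stem ends in a non-sibilant consonant (*javutun*, *jegwif*); -e when the stem ends in a vowel (*pomimo*, *vize*, *loli*).
*opbof* — final sound /f/ (a non-sibilant consonant) → -gol → *opbofgol*.
The final sound of *gewi* is /i/, which is a vowel, so the suffix is -e, giving *gewie*.
*upbumaz* — final sound /z/ (a sibilant) → -i → *upbumazi*.

opbofgol, gewie, upbumazi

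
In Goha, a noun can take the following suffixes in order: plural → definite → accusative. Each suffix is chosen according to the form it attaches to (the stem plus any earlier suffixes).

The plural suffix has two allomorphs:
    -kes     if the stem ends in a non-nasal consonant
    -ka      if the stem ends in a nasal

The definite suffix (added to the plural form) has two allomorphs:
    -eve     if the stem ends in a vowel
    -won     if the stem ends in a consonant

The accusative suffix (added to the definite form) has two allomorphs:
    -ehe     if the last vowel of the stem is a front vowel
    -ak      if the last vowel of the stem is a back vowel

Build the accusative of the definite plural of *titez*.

Since the final consonant of *titez* is /z/ (non-nasal), it takes -kes, giving *titezkes*.
Since the final sound of the plural form *titezkes* is /s/ (a consonant), it takes -won, giving *titezkeswon*.
The definite form *titezkeswon* — last vowel /o/ (a back vowel) → -ak → *titezkeswonak*.

titezkeswonak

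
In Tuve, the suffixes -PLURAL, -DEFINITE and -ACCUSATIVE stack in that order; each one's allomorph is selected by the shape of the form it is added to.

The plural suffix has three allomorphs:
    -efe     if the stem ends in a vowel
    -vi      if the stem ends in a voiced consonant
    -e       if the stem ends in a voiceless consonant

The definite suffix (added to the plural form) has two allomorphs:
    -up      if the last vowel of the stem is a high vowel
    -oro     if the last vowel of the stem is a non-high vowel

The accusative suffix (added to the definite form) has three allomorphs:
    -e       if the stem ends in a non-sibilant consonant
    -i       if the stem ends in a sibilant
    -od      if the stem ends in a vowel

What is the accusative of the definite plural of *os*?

The final sound of *os* is /s/, which is a voiceless consonant, so the plural suffix is -e, giving *ose*.
The plural form *ose* — last vowel /e/ (a non-high vowel) → -oro → *oseoro*.
Since the final sound of the definite form *oseoro* is /o/ (a vowel), it takes -od, giving *oseorood*.

oseorood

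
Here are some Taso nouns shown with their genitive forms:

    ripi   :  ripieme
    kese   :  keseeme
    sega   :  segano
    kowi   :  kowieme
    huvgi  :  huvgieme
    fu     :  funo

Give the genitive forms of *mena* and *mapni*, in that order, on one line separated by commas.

menano, mapnieme

Looking at the last vowel of each stem: -eme when the last vowel of the stem is a front vowel (*ripi*, *kese*, *kowi*, *huvgi*); -no when the last vowel of the stem is a back vowel (*sega*, *fu*).
Since the last vowel of *mena* is /a/ (a back vowel), it takes -no, giving *menano*.
The last vowel of *mapni* is /i/, which is a front vowel, so the suffix is -eme, giving *mapnieme*.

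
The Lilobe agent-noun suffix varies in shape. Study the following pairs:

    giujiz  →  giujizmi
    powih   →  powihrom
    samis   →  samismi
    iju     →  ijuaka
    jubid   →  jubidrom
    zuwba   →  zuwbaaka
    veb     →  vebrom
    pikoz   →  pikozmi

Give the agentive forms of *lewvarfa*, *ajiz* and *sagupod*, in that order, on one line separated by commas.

lewvarfaaka, ajizmi, sagupodrom

The pattern is sibilance of the final sound: -mi when the stem ends in a sibilant (*giujiz*, *samis*, *pikoz*); -rom when the stem ends in a non-sibilant consonant (*powih*, *jubid*, *veb*); -aka when the stem ends in a vowel (*iju*, *zuwba*).
*lewvarfa*: final sound = /a/, a vowel → -aka → *lewvarfaaka*.
The final sound of *ajiz* is /z/, which is a sibilant, so the suffix is -mi, giving *ajizmi*.
Since the final sound of *sagupod* is /d/ (a non-sibilant consonant), it takes -rom, giving *sagupodrom*.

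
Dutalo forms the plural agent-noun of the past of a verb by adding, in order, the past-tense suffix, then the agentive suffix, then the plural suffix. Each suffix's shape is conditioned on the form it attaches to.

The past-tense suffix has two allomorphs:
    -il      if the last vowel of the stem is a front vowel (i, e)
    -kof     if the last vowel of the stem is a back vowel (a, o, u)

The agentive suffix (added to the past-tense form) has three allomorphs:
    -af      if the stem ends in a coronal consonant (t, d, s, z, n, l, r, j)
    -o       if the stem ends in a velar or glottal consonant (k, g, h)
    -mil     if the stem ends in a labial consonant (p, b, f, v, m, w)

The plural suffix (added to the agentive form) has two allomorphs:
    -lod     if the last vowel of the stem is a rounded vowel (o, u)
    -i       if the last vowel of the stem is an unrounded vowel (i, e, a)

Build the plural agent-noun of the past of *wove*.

*wove*: last vowel = /e/, a front vowel → -il → *woveil*.
The final consonant of the past-tense form *woveil* is /l/, which is coronal, so the agentive suffix is -af, giving *woveilaf*.
Since the last vowel of the agentive form *woveilaf* is /a/ (an unrounded vowel), it takes -i, giving *woveilafi*.

woveilafi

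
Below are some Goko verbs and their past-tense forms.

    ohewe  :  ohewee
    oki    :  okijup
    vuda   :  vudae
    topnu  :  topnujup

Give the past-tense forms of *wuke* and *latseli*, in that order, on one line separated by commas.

wukee, latselijup

The pattern is height harmony: -jup when the last vowel of the stem is a high vowel (*oki*, *topnu*); -e when the last vowel of the stem is a non-high vowel (*ohewe*, *vuda*).
*wuke*: last vowel = /e/, a non-high vowel → -e → *wukee*.
Since the last vowel of *latseli* is /i/ (a high vowel), it takes -jup, giving *latselijup*.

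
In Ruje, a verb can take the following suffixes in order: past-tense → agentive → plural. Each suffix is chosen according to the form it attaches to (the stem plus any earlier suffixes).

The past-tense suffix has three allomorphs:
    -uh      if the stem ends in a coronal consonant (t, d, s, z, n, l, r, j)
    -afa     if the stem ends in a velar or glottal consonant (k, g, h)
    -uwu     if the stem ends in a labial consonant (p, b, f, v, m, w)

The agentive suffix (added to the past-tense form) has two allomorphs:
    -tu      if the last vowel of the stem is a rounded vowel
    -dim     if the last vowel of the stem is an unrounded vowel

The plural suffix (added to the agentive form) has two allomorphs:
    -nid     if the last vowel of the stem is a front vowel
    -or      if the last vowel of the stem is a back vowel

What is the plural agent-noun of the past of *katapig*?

*katapig* — final consonant /g/ (velar/glottal) → -afa → *katapigafa*.
The last vowel of the past-tense form *katapigafa* is /a/, which is an unrounded vowel, so the agentive suffix is -dim, giving *katapigafadim*.
The last vowel of the agentive form *katapigafadim* is /i/, which is a front vowel, so the plural suffix is -nid, giving *katapigafadimnid*.

katapigafadimnid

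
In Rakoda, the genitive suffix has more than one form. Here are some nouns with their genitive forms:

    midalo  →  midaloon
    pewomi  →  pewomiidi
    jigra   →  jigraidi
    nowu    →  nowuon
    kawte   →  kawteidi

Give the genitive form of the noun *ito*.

Looking at the last vowel of each stem: -on when the last vowel of the stem is a rounded vowel (*midalo*, *nowu*); -idi when the last vowel of the stem is an unrounded vowel (*pewomi*, *jigra*, *kawte*).
*ito* — last vowel /o/ (a rounded vowel) → -on → *itoon*.

itoon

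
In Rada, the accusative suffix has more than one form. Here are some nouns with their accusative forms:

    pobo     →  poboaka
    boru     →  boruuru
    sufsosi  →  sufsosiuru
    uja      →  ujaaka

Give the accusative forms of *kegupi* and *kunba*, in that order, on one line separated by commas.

Looking at the last vowel of each stem: -uru when the last vowel of the stem is a high vowel (*boru*, *sufsosi*); -aka when the last vowel of the stem is a non-high vowel (*pobo*, *uja*).
Since the last vowel of *kegupi* is /i/ (a high vowel), it takes -uru, giving *kegupiuru*.
The last vowel of *kunba* is /a/, which is a non-high vowel, so the suffix is -aka, giving *kunbaaka*.

kegupiuru, kunbaaka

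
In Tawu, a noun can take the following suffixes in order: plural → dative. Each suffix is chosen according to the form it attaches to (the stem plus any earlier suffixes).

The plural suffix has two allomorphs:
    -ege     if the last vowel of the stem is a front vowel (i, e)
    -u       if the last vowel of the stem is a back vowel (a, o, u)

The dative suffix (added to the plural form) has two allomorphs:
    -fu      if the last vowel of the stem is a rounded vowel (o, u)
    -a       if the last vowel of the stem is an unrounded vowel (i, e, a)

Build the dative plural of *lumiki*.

lumikiegea

Since the last vowel of *lumiki* is /i/ (a front vowel), it takes -ege, giving *lumikiege*.
The plural form *lumikiege* — last vowel /e/ (an unrounded vowel) → -a → *lumikiegea*.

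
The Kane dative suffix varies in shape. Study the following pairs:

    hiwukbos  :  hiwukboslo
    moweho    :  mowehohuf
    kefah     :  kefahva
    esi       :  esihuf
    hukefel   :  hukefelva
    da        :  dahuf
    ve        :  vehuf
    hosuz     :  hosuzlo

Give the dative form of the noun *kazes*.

Looking at the final sound of each stem: -lo when the stem ends in a sibilant (*hiwukbos*, *hosuz*); -va when the stem ends in a non-sibilant consonant (*kefah*, *hukefel*); -huf when the stem ends in a vowel (*moweho*, *esi*, *da*, *ve*).
Since the final sound of *kazes* is /s/ (a sibilant), it takes -lo, giving *kazeslo*.

kazeslo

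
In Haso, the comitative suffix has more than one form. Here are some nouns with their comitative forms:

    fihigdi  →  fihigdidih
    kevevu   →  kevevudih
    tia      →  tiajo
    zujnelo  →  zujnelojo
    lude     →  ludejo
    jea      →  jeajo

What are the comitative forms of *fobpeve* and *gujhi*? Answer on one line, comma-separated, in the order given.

fobpevejo, gujhidih

The alternation tracks the last vowel of the stem — -dih when the last vowel of the stem is a high vowel (*fihigdi*, *kevevu*); -jo when the last vowel of the stem is a non-high vowel (*tia*, *zujnelo*, *lude*, *jea*).
The last vowel of *fobpeve* is /e/, which is a non-high vowel, so the suffix is -jo, giving *fobpevejo*.
*gujhi* — last vowel /i/ (a high vowel) → -dih → *gujhidih*.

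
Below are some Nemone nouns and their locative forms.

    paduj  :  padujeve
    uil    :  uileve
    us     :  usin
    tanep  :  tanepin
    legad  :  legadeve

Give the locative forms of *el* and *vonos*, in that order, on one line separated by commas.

The alternation tracks the final consonant of the stem — -in when the stem ends in a voiceless consonant (*us*, *tanep*); -eve when the stem ends in a voiced consonant (*paduj*, *uil*, *legad*).
*el* — final consonant /l/ (voiced) → -eve → *eleve*.
The final consonant of *vonos* is /s/, which is voiceless, so the suffix is -in, giving *vonosin*.

eleve, vonosin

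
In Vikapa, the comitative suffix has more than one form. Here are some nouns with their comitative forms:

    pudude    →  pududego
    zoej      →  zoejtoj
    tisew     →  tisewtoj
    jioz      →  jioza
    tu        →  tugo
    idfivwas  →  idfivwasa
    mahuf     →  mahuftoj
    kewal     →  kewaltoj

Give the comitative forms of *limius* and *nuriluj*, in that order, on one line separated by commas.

The pattern is sibilance of the final sound: -a when the stem ends in a sibilant (*jioz*, *idfivwas*); -toj when the stem ends in a non-sibilant consonant (*zoej*, *tisew*, *mahuf*, *kewal*); -go when the stem ends in a vowel (*pudude*, *tu*).
Since the final sound of *limius* is /s/ (a sibilant), it takes -a, giving *limiusa*.
*nuriluj* — final sound /j/ (a non-sibilant consonant) → -toj → *nurilujtoj*.

limiusa, nurilujtoj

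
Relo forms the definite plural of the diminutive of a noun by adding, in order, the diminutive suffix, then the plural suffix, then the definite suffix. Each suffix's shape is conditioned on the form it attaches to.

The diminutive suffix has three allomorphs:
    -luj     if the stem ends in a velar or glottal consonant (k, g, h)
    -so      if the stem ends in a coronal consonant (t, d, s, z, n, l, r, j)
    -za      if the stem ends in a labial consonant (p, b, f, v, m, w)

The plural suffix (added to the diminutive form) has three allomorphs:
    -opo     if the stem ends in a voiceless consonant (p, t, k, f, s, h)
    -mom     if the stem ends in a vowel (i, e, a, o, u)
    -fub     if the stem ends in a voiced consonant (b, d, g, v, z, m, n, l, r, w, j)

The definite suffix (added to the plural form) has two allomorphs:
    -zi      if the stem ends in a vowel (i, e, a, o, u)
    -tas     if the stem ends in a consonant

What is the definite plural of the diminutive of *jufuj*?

jufujsomomtas

Since the final consonant of *jufuj* is /j/ (coronal), it takes -so, giving *jufujso*.
The diminutive form *jufujso* — final sound /o/ (a vowel) → -mom → *jufujsomom*.
The final sound of the plural form *jufujsomom* is /m/, which is a consonant, so the definite suffix is -tas, giving *jufujsomomtas*.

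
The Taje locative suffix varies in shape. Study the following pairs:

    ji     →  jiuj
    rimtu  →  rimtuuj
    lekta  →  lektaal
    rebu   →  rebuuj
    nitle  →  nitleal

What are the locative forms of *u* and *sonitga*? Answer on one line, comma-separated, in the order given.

uuj, sonitgaal

Looking at the last vowel of each stem: -uj when the last vowel of the stem is a high vowel (*ji*, *rimtu*, *rebu*); -al when the last vowel of the stem is a non-high vowel (*lekta*, *nitle*).
Since the last vowel of *u* is /u/ (a high vowel), it takes -uj, giving *uuj*.
*sonitga* — last vowel /a/ (a non-high vowel) → -al → *sonitgaal*.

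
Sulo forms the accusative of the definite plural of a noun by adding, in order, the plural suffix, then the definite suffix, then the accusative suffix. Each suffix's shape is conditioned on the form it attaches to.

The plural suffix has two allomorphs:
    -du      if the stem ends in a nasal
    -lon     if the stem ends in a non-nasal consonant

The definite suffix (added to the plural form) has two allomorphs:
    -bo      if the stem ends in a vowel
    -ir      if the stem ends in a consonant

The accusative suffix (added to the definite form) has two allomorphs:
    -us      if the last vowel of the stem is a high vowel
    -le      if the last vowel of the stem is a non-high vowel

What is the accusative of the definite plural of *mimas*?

The final consonant of *mimas* is /s/, which is non-nasal, so the plural suffix is -lon, giving *mimaslon*.
The final sound of the plural form *mimaslon* is /n/, which is a consonant, so the definite suffix is -ir, giving *mimaslonir*.
The last vowel of the definite form *mimaslonir* is /i/, which is a high vowel, so the accusative suffix is -us, giving *mimaslonirus*.

mimaslonirus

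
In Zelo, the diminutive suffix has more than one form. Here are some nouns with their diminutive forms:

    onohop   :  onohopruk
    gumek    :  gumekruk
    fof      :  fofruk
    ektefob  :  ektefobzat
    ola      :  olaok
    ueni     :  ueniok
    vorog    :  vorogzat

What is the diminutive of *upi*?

upiok

The pattern is voicing of the final sound: -ruk when the stem ends in a voiceless consonant (*onohop*, *gumek*, *fof*); -zat when the stem ends in a voiced consonant (*ektefob*, *vorog*); -ok when the stem ends in a vowel (*ola*, *ueni*).
Since the final sound of *upi* is /i/ (a vowel), it takes -ok, giving *upiok*.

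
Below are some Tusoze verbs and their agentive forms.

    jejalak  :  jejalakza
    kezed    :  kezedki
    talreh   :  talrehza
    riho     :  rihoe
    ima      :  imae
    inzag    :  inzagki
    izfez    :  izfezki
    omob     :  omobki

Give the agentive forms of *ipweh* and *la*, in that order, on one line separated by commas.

The suffix is conditioned by the final sound: -za when the stem ends in a voiceless consonant (*jejalak*, *talreh*); -ki when the stem ends in a voiced consonant (*kezed*, *inzag*, *izfez*, *omob*); -e when the stem ends in a vowel (*riho*, *ima*).
Since the final sound of *ipweh* is /h/ (a voiceless consonant), it takes -za, giving *ipwehza*.
*la*: final sound = /a/, a vowel → -e → *lae*.

ipwehza, lae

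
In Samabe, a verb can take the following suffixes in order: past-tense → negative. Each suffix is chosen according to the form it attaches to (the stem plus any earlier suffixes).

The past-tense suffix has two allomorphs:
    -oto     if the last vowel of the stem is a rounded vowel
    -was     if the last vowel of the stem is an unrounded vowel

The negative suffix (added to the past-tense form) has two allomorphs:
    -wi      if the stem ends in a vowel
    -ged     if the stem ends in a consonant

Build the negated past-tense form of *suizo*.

suizootowi

Since the last vowel of *suizo* is /o/ (a rounded vowel), it takes -oto, giving *suizooto*.
The final sound of the past-tense form *suizooto* is /o/, which is a vowel, so the negative suffix is -wi, giving *suizootowi*.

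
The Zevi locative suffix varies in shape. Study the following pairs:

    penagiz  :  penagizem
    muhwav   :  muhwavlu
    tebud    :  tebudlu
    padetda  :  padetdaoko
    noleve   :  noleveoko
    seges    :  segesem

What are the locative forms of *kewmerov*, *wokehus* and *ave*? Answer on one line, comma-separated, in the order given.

The alternation tracks the final sound of the stem — -em when the stem ends in a sibilant (*penagiz*, *seges*); -lu when the stem ends in a non-sibilant consonant (*muhwav*, *tebud*); -oko when the stem ends in a vowel (*padetda*, *noleve*).
Since the final sound of *kewmerov* is /v/ (a non-sibilant consonant), it takes -lu, giving *kewmerovlu*.
*wokehus*: final sound = /s/, a sibilant → -em → *wokehusem*.
Since the final sound of *ave* is /e/ (a vowel), it takes -oko, giving *aveoko*.

kewmerovlu, wokehusem, aveoko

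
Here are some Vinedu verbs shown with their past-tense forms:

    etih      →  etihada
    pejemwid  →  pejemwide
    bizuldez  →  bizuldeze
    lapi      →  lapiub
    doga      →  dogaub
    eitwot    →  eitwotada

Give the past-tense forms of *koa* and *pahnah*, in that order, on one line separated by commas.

The alternation tracks the final sound of the stem — -ada when the stem ends in a voiceless consonant (*etih*, *eitwot*); -e when the stem ends in a voiced consonant (*pejemwid*, *bizuldez*); -ub when the stem ends in a vowel (*lapi*, *doga*).
*koa* — final sound /a/ (a vowel) → -ub → *koaub*.
The final sound of *pahnah* is /h/, which is a voiceless consonant, so the suffix is -ada, giving *pahnahada*.

koaub, pahnahada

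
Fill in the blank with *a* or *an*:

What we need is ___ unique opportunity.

a

The indefinite article is chosen by the initial *sound* of the following word, not its spelling.
*unique* begins with the sound /juː/ (u pronounced /juː/) — a consonant sound.
So the article is *a*: What we need is a unique opportunity.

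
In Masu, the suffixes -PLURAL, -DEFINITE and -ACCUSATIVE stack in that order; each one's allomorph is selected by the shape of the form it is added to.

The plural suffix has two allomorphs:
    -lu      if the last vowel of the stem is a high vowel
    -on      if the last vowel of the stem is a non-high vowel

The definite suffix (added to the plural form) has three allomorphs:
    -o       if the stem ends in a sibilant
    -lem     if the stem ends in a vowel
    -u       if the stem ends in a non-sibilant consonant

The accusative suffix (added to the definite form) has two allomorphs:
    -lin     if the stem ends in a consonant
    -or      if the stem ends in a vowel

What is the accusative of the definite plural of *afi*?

afilulemlin

*afi*: last vowel = /i/, a high vowel → -lu → *afilu*.
Since the final sound of the plural form *afilu* is /u/ (a vowel), it takes -lem, giving *afilulem*.
The final sound of the definite form *afilulem* is /m/, which is a consonant, so the accusative suffix is -lin, giving *afilulemlin*.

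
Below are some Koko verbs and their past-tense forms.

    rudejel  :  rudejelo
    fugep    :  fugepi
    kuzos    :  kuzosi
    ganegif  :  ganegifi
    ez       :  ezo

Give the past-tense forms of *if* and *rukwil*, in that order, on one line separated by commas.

ifi, rukwilo

The alternation tracks the final consonant of the stem — -i when the stem ends in a voiceless consonant (*fugep*, *kuzos*, *ganegif*); -o when the stem ends in a voiced consonant (*rudejel*, *ez*).
Since the final consonant of *if* is /f/ (voiceless), it takes -i, giving *ifi*.
*rukwil* — final consonant /l/ (voiced) → -o → *rukwilo*.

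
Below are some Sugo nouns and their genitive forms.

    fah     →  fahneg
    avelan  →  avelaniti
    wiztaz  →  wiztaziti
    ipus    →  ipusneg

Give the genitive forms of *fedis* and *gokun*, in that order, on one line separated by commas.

fedisneg, gokuniti

The suffix is conditioned by the final consonant: -neg when the stem ends in a voiceless consonant (*fah*, *ipus*); -iti when the stem ends in a voiced consonant (*avelan*, *wiztaz*).
The final consonant of *fedis* is /s/, which is voiceless, so the suffix is -neg, giving *fedisneg*.
*gokun*: final consonant = /n/, voiced → -iti → *gokuniti*.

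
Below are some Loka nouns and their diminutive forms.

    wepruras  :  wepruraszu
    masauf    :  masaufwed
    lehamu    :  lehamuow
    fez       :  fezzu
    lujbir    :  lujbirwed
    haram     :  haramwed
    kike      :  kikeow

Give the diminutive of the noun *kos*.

The alternation tracks the final sound of the stem — -zu when the stem ends in a sibilant (*wepruras*, *fez*); -wed when the stem ends in a non-sibilant consonant (*masauf*, *lujbir*, *haram*); -ow when the stem ends in a vowel (*lehamu*, *kike*).
Since the final sound of *kos* is /s/ (a sibilant), it takes -zu, giving *koszu*.

koszu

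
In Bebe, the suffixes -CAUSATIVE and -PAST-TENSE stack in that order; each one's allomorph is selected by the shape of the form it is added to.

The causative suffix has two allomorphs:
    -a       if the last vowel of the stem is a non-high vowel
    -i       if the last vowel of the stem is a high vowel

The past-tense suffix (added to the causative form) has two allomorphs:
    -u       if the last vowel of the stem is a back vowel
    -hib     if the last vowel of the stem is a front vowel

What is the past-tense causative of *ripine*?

The last vowel of *ripine* is /e/, which is a non-high vowel, so the causative suffix is -a, giving *ripinea*.
The causative form *ripinea* — last vowel /a/ (a back vowel) → -u → *ripineau*.

ripineau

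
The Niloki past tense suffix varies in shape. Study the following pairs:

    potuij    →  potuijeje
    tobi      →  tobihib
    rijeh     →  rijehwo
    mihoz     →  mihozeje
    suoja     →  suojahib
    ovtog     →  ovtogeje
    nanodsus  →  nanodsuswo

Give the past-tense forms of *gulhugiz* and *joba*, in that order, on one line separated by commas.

gulhugizeje, jobahib

Looking at the final sound of each stem: -wo when the stem ends in a voiceless consonant (*rijeh*, *nanodsus*); -eje when the stem ends in a voiced consonant (*potuij*, *mihoz*, *ovtog*); -hib when the stem ends in a vowel (*tobi*, *suoja*).
The final sound of *gulhugiz* is /z/, which is a voiced consonant, so the suffix is -eje, giving *gulhugizeje*.
*joba* — final sound /a/ (a vowel) → -hib → *jobahib*.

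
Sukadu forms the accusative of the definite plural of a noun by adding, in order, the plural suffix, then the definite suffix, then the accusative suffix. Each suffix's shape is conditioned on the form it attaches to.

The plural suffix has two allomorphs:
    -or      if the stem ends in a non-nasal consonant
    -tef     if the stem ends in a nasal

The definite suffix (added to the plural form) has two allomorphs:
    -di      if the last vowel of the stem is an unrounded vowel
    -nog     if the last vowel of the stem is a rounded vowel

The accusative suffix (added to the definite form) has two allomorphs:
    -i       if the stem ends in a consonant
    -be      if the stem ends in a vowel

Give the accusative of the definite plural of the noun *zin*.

*zin*: final consonant = /n/, a nasal → -tef → *zintef*.
Since the last vowel of the plural form *zintef* is /e/ (an unrounded vowel), it takes -di, giving *zintefdi*.
The final sound of the definite form *zintefdi* is /i/, which is a vowel, so the accusative suffix is -be, giving *zintefdibe*.

zintefdibe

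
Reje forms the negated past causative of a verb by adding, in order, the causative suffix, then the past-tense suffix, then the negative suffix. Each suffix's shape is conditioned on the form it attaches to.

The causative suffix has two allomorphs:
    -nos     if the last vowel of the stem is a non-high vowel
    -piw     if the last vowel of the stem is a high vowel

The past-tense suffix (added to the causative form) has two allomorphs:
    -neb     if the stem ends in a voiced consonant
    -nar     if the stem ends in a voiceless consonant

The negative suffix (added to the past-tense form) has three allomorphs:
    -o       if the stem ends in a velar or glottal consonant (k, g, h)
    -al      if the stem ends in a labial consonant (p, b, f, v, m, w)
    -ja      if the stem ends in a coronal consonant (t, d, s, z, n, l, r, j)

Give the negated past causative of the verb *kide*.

kidenosnarja

The last vowel of *kide* is /e/, which is a non-high vowel, so the causative suffix is -nos, giving *kidenos*.
The final consonant of the causative form *kidenos* is /s/, which is voiceless, so the past-tense suffix is -nar, giving *kidenosnar*.
The final consonant of the past-tense form *kidenosnar* is /r/, which is coronal, so the negative suffix is -ja, giving *kidenosnarja*.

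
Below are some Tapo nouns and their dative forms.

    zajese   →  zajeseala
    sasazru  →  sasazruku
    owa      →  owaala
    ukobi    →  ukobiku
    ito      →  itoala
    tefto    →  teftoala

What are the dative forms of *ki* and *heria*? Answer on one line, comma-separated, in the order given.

The alternation tracks the last vowel of the stem — -ku when the last vowel of the stem is a high vowel (*sasazru*, *ukobi*); -ala when the last vowel of the stem is a non-high vowel (*zajese*, *owa*, *ito*, *tefto*).
*ki* — last vowel /i/ (a high vowel) → -ku → *kiku*.
Since the last vowel of *heria* is /a/ (a non-high vowel), it takes -ala, giving *heriaala*.

kiku, heriaala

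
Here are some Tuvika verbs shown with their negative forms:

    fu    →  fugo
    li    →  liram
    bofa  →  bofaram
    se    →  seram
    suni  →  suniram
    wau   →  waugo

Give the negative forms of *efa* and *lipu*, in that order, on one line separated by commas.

The alternation tracks the last vowel of the stem — -go when the last vowel of the stem is a rounded vowel (*fu*, *wau*); -ram when the last vowel of the stem is an unrounded vowel (*li*, *bofa*, *se*, *suni*).
*efa*: last vowel = /a/, an unrounded vowel → -ram → *efaram*.
Since the last vowel of *lipu* is /u/ (a rounded vowel), it takes -go, giving *lipugo*.

efaram, lipugo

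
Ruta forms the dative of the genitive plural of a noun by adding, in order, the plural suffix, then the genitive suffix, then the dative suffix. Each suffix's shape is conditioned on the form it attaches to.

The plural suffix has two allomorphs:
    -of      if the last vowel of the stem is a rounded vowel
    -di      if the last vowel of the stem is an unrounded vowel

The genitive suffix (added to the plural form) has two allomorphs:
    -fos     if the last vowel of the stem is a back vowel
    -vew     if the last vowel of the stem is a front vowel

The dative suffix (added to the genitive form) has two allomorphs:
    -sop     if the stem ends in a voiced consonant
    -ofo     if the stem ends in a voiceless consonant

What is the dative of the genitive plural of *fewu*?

Since the last vowel of *fewu* is /u/ (a rounded vowel), it takes -of, giving *fewuof*.
The last vowel of the plural form *fewuof* is /o/, which is a back vowel, so the genitive suffix is -fos, giving *fewuoffos*.
Since the final consonant of the genitive form *fewuoffos* is /s/ (voiceless), it takes -ofo, giving *fewuoffosofo*.

fewuoffosofo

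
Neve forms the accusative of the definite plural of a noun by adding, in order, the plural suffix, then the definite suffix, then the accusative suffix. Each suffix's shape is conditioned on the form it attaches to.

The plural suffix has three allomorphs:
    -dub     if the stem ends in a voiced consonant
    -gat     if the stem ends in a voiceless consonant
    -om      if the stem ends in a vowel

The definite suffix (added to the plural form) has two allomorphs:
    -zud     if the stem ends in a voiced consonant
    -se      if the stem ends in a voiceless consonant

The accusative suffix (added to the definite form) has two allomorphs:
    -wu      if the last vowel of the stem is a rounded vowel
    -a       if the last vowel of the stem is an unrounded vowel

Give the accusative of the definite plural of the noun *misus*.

The final sound of *misus* is /s/, which is a voiceless consonant, so the plural suffix is -gat, giving *misusgat*.
The plural form *misusgat* — final consonant /t/ (voiceless) → -se → *misusgatse*.
The definite form *misusgatse* — last vowel /e/ (an unrounded vowel) → -a → *misusgatsea*.

misusgatsea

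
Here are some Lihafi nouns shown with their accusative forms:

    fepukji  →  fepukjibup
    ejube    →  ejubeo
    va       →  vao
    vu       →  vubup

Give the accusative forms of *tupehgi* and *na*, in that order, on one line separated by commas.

The alternation tracks the last vowel of the stem — -bup when the last vowel of the stem is a high vowel (*fepukji*, *vu*); -o when the last vowel of the stem is a non-high vowel (*ejube*, *va*).
The last vowel of *tupehgi* is /i/, which is a high vowel, so the suffix is -bup, giving *tupehgibup*.
*na* — last vowel /a/ (a non-high vowel) → -o → *nao*.

tupehgibup, nao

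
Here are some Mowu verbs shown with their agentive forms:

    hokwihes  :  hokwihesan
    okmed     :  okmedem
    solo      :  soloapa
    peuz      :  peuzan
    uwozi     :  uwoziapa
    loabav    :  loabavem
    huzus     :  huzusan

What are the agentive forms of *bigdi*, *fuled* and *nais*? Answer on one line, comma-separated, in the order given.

bigdiapa, fuledem, naisan

The suffix is conditioned by the final sound: -an when the stem ends in a sibilant (*hokwihes*, *peuz*, *huzus*); -em when the stem ends in a non-sibilant consonant (*okmed*, *loabav*); -apa when the stem ends in a vowel (*solo*, *uwozi*).
*bigdi*: final sound = /i/, a vowel → -apa → *bigdiapa*.
Since the final sound of *fuled* is /d/ (a non-sibilant consonant), it takes -em, giving *fuledem*.
The final sound of *nais* is /s/, which is a sibilant, so the suffix is -an, giving *naisan*.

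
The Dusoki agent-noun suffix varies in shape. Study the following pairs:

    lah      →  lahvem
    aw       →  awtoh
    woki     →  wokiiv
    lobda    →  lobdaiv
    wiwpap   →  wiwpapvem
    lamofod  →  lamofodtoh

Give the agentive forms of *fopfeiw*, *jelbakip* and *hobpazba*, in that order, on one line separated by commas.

fopfeiwtoh, jelbakipvem, hobpazbaiv

The alternation tracks the final sound of the stem — -vem when the stem ends in a voiceless consonant (*lah*, *wiwpap*); -toh when the stem ends in a voiced consonant (*aw*, *lamofod*); -iv when the stem ends in a vowel (*woki*, *lobda*).
*fopfeiw*: final sound = /w/, a voiced consonant → -toh → *fopfeiwtoh*.
The final sound of *jelbakip* is /p/, which is a voiceless consonant, so the suffix is -vem, giving *jelbakipvem*.
Since the final sound of *hobpazba* is /a/ (a vowel), it takes -iv, giving *hobpazbaiv*.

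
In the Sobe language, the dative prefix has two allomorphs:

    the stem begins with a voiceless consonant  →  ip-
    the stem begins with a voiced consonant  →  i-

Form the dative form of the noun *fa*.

ipfa

*fa* — first consonant /f/ (voiceless) → ip- → *ipfa*.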